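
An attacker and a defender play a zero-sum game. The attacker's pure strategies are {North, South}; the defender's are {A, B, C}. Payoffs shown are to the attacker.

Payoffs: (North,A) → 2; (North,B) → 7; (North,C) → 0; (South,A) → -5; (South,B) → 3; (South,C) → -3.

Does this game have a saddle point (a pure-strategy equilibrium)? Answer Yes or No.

Yes

Row minima: North → 0, South → -5; maximin = 0.
Column maxima: A → 2, B → 7, C → 0; minimax = 0.
maximin = minimax = 0, so a saddle point exists.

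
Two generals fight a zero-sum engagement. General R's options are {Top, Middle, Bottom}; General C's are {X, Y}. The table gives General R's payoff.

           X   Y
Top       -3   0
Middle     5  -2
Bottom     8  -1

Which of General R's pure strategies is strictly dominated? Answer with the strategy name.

Bottom gives a strictly higher payoff than Middle against every column: 8 > 5, -1 > -2.
So Middle is strictly dominated and General R never plays it.

Middle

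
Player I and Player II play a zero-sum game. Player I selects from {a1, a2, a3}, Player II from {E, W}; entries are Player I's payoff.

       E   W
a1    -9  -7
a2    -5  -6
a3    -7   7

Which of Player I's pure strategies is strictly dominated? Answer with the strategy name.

a1

a2 gives a strictly higher payoff than a1 against every column: -5 > -9, -6 > -7.
So a1 is strictly dominated and Player I never plays it.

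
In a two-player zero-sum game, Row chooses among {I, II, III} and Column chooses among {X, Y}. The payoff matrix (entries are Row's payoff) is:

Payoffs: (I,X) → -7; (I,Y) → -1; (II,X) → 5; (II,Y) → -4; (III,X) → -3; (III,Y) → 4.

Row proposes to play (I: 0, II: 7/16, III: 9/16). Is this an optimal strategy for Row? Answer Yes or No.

Yes

Against X this mix gives (7/16)·5 + (9/16)·(-3) = 1/2.
Against Y this mix gives (7/16)·(-4) + (9/16)·4 = 1/2.
All of Column's active replies (X, Y) yield 1/2, and no column does worse for Row. The mix makes Column indifferent and guarantees 1/2, so it is optimal.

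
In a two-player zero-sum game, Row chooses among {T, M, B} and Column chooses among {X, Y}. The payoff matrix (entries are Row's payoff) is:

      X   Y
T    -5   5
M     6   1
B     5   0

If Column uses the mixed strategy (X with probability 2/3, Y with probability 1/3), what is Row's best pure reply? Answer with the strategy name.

M

Expected payoff of T: (2/3)·(-5) + (1/3)·5 = -5/3.
Expected payoff of M: (2/3)·6 + (1/3)·1 = 13/3.
Expected payoff of B: (2/3)·5 + (1/3)·0 = 10/3.
The largest is 13/3, so Row's best response is M.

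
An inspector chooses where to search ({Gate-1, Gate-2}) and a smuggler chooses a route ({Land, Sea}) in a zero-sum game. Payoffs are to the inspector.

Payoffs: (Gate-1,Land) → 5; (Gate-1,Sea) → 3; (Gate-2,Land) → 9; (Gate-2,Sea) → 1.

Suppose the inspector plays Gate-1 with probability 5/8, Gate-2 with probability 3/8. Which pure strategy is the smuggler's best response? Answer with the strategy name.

If the smuggler plays Land, the inspector's expected payoff is (5/8)·5 + (3/8)·9 = 13/2.
If the smuggler plays Sea, the inspector's expected payoff is (5/8)·3 + (3/8)·1 = 9/4.
The smuggler minimizes the inspector's payoff; the smallest is 9/4, so the best response is Sea.

Sea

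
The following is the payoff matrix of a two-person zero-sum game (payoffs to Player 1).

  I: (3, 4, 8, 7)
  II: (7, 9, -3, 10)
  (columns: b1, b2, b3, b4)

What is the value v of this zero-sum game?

Row minima: I → 3, II → -3; maximin = 3.
Column maxima: b1 → 7, b2 → 9, b3 → 8, b4 → 10; minimax = 7.
3 ≠ 7, so there is no saddle point; optimal play is mixed.
b2 is strictly dominated by b1 (it gives Player 1 strictly more in every row), so Player 2 never plays it.
b4 is strictly dominated by b1 (it gives Player 1 strictly more in every row), so Player 2 never plays it.
On the remaining 2×2 (I, II vs b1, b3):
Let Player 1 play I with probability p. Expected payoff against b1: 3p + 7(1−p) = −4p + 7; against b3: 8p + (-3)(1−p) = 11p − 3.
Setting these equal: −4p + 7 = 11p − 3 ⇒ −15p = -10 ⇒ p = 2/3, and the value is (-4)·(2/3) + 7 = 13/3.
For Player 2: with q = P(b1), equating I's and II's payoffs gives −5q + 8 = 10q − 3 ⇒ q = 11/15.

13/3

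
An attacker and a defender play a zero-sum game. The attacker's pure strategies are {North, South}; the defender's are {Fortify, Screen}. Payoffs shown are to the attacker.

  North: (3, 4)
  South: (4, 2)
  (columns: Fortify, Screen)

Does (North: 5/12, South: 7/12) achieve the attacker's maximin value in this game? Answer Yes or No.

Against Fortify this mix gives (5/12)·3 + (7/12)·4 = 43/12.
Against Screen this mix gives (5/12)·4 + (7/12)·2 = 17/6.
The defender will play Screen, holding the attacker to 17/6. Shifting weight toward the row that does better against Screen would raise this floor (the equalizing mix achieves 10/3 against both Screen and Fortify), so the proposed strategy is not optimal.

No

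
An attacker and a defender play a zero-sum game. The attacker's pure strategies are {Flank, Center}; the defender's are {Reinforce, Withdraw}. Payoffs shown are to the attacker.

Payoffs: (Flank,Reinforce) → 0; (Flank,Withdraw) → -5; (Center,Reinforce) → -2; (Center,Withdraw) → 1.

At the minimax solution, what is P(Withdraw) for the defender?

Row minima: Flank → -5, Center → -2; maximin = -2.
Column maxima: Reinforce → 0, Withdraw → 1; minimax = 0.
-2 ≠ 0, so there is no saddle point; optimal play is mixed.
Let the attacker play Flank with probability p. Expected payoff against Reinforce: 0p + (-2)(1−p) = 2p − 2; against Withdraw: (-5)p + 1(1−p) = −6p + 1.
Setting these equal: 2p − 2 = −6p + 1 ⇒ 8p = 3 ⇒ p = 3/8, and the value is (2)·(3/8) − 2 = -5/4.
For the defender: with q = P(Reinforce), equating Flank's and Center's payoffs gives 5q − 5 = −3q + 1 ⇒ q = 3/4.

1/4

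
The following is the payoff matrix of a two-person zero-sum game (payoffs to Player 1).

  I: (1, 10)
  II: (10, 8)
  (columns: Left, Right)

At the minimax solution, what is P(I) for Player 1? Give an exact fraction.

Row minima: I → 1, II → 8; maximin = 8.
Column maxima: Left → 10, Right → 10; minimax = 10.
8 ≠ 10, so there is no saddle point; optimal play is mixed.
Let Player 1 play I with probability p. Expected payoff against Left: 1p + 10(1−p) = −9p + 10; against Right: 10p + 8(1−p) = 2p + 8.
Setting these equal: −9p + 10 = 2p + 8 ⇒ −11p = -2 ⇒ p = 2/11, and the value is (-9)·(2/11) + 10 = 92/11.
For Player 2: with q = P(Left), equating I's and II's payoffs gives −9q + 10 = 2q + 8 ⇒ q = 2/11.

2/11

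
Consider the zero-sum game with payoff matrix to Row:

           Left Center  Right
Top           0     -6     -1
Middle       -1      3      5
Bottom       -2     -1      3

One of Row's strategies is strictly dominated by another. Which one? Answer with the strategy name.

Bottom

Middle gives a strictly higher payoff than Bottom against every column: -1 > -2, 3 > -1, 5 > 3.
So Bottom is strictly dominated and Row never plays it.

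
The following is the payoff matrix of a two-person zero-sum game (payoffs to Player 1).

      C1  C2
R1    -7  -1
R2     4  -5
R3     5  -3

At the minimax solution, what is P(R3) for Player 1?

Row minima: R1 → -7, R2 → -5, R3 → -3; maximin = -3.
Column maxima: C1 → 5, C2 → -1; minimax = -1.
-3 ≠ -1, so there is no saddle point; optimal play is mixed.
R2 is strictly dominated by R3, so Player 1 never plays it.
On the remaining 2×2 (R1, R3 vs C1, C2):
Let Player 1 play R1 with probability p. Expected payoff against C1: (-7)p + 5(1−p) = −12p + 5; against C2: (-1)p + (-3)(1−p) = 2p − 3.
Setting these equal: −12p + 5 = 2p − 3 ⇒ −14p = -8 ⇒ p = 4/7, and the value is (-12)·(4/7) + 5 = -13/7.
For Player 2: with q = P(C1), equating R1's and R3's payoffs gives −6q − 1 = 8q − 3 ⇒ q = 1/7.

3/7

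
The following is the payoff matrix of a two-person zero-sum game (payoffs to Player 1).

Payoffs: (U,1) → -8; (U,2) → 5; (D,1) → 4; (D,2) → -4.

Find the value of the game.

-4/7

Row minima: U → -8, D → -4; maximin = -4.
Column maxima: 1 → 4, 2 → 5; minimax = 4.
-4 ≠ 4, so there is no saddle point; optimal play is mixed.
Let Player 1 play U with probability p. Expected payoff against 1: (-8)p + 4(1−p) = −12p + 4; against 2: 5p + (-4)(1−p) = 9p − 4.
Setting these equal: −12p + 4 = 9p − 4 ⇒ −21p = -8 ⇒ p = 8/21, and the value is (-12)·(8/21) + 4 = -4/7.
For Player 2: with q = P(1), equating U's and D's payoffs gives −13q + 5 = 8q − 4 ⇒ q = 3/7.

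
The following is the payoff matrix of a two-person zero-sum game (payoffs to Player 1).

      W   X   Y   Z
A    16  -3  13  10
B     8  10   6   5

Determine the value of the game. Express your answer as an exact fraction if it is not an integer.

Row minima: A → -3, B → 5; maximin = 5.
Column maxima: W → 16, X → 10, Y → 13, Z → 10; minimax = 10.
5 ≠ 10, so there is no saddle point; optimal play is mixed.
W is strictly dominated by Y (it gives Player 1 strictly more in every row), so Player 2 never plays it.
Y is strictly dominated by Z (it gives Player 1 strictly more in every row), so Player 2 never plays it.
On the remaining 2×2 (A, B vs X, Z):
Let Player 1 play A with probability p. Expected payoff against X: (-3)p + 10(1−p) = −13p + 10; against Z: 10p + 5(1−p) = 5p + 5.
Setting these equal: −13p + 10 = 5p + 5 ⇒ −18p = -5 ⇒ p = 5/18, and the value is (-13)·(5/18) + 10 = 115/18.
For Player 2: with q = P(X), equating A's and B's payoffs gives −13q + 10 = 5q + 5 ⇒ q = 5/18.

115/18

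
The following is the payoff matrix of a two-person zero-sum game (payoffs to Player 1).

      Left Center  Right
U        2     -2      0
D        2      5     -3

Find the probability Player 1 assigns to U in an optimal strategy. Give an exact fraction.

Row minima: U → -2, D → -3; maximin = -2.
Column maxima: Left → 2, Center → 5, Right → 0; minimax = 0.
-2 ≠ 0, so there is no saddle point; optimal play is mixed.
Left is strictly dominated by Right (it gives Player 1 strictly more in every row), so Player 2 never plays it.
On the remaining 2×2 (U, D vs Center, Right):
Let Player 1 play U with probability p. Expected payoff against Center: (-2)p + 5(1−p) = −7p + 5; against Right: 0p + (-3)(1−p) = 3p − 3.
Setting these equal: −7p + 5 = 3p − 3 ⇒ −10p = -8 ⇒ p = 4/5, and the value is (-7)·(4/5) + 5 = -3/5.
For Player 2: with q = P(Center), equating U's and D's payoffs gives −2q = 8q − 3 ⇒ q = 3/10.

4/5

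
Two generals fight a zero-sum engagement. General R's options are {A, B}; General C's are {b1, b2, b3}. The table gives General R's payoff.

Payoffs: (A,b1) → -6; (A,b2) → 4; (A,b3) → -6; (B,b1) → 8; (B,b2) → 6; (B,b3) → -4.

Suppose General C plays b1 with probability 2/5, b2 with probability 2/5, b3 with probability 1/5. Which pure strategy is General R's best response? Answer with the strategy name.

Expected payoff of A: (2/5)·(-6) + (2/5)·4 + (1/5)·(-6) = -2.
Expected payoff of B: (2/5)·8 + (2/5)·6 + (1/5)·(-4) = 24/5.
The largest is 24/5, so General R's best response is B.

B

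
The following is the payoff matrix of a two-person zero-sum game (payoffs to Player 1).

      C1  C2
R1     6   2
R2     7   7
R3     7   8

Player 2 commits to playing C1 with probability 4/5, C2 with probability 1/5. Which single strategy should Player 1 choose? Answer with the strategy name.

R3

Expected payoff of R1: (4/5)·6 + (1/5)·2 = 26/5.
Expected payoff of R2: (4/5)·7 + (1/5)·7 = 7.
Expected payoff of R3: (4/5)·7 + (1/5)·8 = 36/5.
The largest is 36/5, so Player 1's best response is R3.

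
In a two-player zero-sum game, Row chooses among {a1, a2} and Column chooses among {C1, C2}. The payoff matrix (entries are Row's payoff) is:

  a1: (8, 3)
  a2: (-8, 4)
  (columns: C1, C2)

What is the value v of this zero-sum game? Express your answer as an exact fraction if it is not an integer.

Row minima: a1 → 3, a2 → -8; maximin = 3.
Column maxima: C1 → 8, C2 → 4; minimax = 4.
3 ≠ 4, so there is no saddle point; optimal play is mixed.
Let Row play a1 with probability p. Expected payoff against C1: 8p + (-8)(1−p) = 16p − 8; against C2: 3p + 4(1−p) = −p + 4.
Setting these equal: 16p − 8 = −p + 4 ⇒ 17p = 12 ⇒ p = 12/17, and the value is (16)·(12/17) − 8 = 56/17.
For Column: with q = P(C1), equating a1's and a2's payoffs gives 5q + 3 = −12q + 4 ⇒ q = 1/17.

56/17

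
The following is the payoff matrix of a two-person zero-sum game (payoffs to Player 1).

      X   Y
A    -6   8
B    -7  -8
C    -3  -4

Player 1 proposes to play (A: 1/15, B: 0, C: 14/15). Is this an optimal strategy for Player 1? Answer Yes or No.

Yes

Against X this mix gives (1/15)·(-6) + (14/15)·(-3) = -16/5.
Against Y this mix gives (1/15)·8 + (14/15)·(-4) = -16/5.
All of Player 2's active replies (X, Y) yield -16/5, and no column does worse for Player 1. The mix makes Player 2 indifferent and guarantees -16/5, so it is optimal.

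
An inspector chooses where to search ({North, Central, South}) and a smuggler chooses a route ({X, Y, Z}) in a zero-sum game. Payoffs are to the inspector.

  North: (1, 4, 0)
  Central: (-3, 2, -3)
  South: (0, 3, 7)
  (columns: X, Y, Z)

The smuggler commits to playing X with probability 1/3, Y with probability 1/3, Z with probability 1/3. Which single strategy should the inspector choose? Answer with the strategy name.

South

Expected payoff of North: (1/3)·1 + (1/3)·4 + (1/3)·0 = 5/3.
Expected payoff of Central: (1/3)·(-3) + (1/3)·2 + (1/3)·(-3) = -4/3.
Expected payoff of South: (1/3)·0 + (1/3)·3 + (1/3)·7 = 10/3.
The largest is 10/3, so the inspector's best response is South.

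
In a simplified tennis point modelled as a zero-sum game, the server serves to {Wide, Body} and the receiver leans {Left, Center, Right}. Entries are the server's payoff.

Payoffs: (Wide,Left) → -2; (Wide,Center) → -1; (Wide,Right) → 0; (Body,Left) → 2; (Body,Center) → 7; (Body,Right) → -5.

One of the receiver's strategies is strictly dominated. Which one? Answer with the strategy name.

Center

Left holds the server's payoff strictly below Center in every row: -2 < -1, 2 < 7.
So Center is strictly dominated for the receiver.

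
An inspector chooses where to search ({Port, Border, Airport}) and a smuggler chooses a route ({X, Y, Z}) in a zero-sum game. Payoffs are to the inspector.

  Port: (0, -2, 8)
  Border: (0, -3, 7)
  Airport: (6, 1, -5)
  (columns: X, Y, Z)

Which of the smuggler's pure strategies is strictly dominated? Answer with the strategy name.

Y holds the inspector's payoff strictly below X in every row: -2 < 0, -3 < 0, 1 < 6.
So X is strictly dominated for the smuggler.

X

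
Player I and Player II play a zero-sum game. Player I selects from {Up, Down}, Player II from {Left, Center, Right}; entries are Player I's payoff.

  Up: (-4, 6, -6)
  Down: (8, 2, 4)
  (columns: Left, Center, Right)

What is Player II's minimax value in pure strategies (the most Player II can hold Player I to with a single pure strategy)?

4

Column maxima: Left → 8, Center → 6, Right → 4.
The smallest of these is 4.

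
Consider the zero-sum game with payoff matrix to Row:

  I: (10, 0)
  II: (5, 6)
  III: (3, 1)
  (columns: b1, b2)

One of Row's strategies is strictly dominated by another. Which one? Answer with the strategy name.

II gives a strictly higher payoff than III against every column: 5 > 3, 6 > 1.
So III is strictly dominated and Row never plays it.

III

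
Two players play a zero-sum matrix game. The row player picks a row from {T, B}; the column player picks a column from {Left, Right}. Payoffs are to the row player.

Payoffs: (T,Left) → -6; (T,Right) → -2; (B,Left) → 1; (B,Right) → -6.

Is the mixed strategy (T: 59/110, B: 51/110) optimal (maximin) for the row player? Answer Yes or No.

Against Left this mix gives (59/110)·(-6) + (51/110)·1 = -303/110.
Against Right this mix gives (59/110)·(-2) + (51/110)·(-6) = -212/55.
The column player will play Right, holding the row player to -212/55. Shifting weight toward the row that does better against Right would raise this floor (the equalizing mix achieves -38/11 against both Right and Left), so the proposed strategy is not optimal.

No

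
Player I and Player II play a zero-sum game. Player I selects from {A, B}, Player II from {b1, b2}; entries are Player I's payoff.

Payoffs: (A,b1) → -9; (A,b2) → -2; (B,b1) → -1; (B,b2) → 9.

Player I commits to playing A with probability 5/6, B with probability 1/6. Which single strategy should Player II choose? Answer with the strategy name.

b1

If Player II plays b1, Player I's expected payoff is (5/6)·(-9) + (1/6)·(-1) = -23/3.
If Player II plays b2, Player I's expected payoff is (5/6)·(-2) + (1/6)·9 = -1/6.
Player II minimizes Player I's payoff; the smallest is -23/3, so the best response is b1.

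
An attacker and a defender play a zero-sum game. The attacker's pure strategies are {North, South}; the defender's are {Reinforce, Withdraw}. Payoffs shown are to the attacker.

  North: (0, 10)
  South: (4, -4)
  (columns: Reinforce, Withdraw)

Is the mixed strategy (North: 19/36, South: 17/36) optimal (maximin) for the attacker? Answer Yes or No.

Against Reinforce this mix gives (19/36)·0 + (17/36)·4 = 17/9.
Against Withdraw this mix gives (19/36)·10 + (17/36)·(-4) = 61/18.
The defender will play Reinforce, holding the attacker to 17/9. Shifting weight toward the row that does better against Reinforce would raise this floor (the equalizing mix achieves 20/9 against both Reinforce and Withdraw), so the proposed strategy is not optimal.

No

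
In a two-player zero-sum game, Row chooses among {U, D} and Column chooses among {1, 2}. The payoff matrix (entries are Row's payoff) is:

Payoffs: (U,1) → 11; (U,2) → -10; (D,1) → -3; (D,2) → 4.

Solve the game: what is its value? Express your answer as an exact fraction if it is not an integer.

1/2

Row minima: U → -10, D → -3; maximin = -3.
Column maxima: 1 → 11, 2 → 4; minimax = 4.
-3 ≠ 4, so there is no saddle point; optimal play is mixed.
Let Row play U with probability p. Expected payoff against 1: 11p + (-3)(1−p) = 14p − 3; against 2: (-10)p + 4(1−p) = −14p + 4.
Setting these equal: 14p − 3 = −14p + 4 ⇒ 28p = 7 ⇒ p = 1/4, and the value is (14)·(1/4) − 3 = 1/2.
For Column: with q = P(1), equating U's and D's payoffs gives 21q − 10 = −7q + 4 ⇒ q = 1/2.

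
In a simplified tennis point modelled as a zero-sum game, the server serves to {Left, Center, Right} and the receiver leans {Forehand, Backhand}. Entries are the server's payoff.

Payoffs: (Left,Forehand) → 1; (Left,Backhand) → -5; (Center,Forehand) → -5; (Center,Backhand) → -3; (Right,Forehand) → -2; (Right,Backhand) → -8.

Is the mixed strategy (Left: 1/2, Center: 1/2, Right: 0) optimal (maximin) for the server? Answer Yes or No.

No

Against Forehand this mix gives (1/2)·1 + (1/2)·(-5) = -2.
Against Backhand this mix gives (1/2)·(-5) + (1/2)·(-3) = -4.
The receiver will play Backhand, holding the server to -4. Shifting weight toward the row that does better against Backhand would raise this floor (the equalizing mix achieves -7/2 against both Backhand and Forehand), so the proposed strategy is not optimal.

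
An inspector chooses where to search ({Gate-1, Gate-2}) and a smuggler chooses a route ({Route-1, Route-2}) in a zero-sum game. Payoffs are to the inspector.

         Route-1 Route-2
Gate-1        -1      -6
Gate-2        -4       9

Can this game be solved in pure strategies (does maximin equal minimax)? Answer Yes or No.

Row minima: Gate-1 → -6, Gate-2 → -4; maximin = -4.
Column maxima: Route-1 → -1, Route-2 → 9; minimax = -1.
-4 ≠ -1, so no pure-strategy equilibrium exists.

No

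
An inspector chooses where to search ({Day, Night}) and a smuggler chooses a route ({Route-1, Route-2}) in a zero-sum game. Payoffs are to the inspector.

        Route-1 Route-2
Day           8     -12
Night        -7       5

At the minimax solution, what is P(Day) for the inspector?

Row minima: Day → -12, Night → -7; maximin = -7.
Column maxima: Route-1 → 8, Route-2 → 5; minimax = 5.
-7 ≠ 5, so there is no saddle point; optimal play is mixed.
Let the inspector play Day with probability p. Expected payoff against Route-1: 8p + (-7)(1−p) = 15p − 7; against Route-2: (-12)p + 5(1−p) = −17p + 5.
Setting these equal: 15p − 7 = −17p + 5 ⇒ 32p = 12 ⇒ p = 3/8, and the value is (15)·(3/8) − 7 = -11/8.
For the smuggler: with q = P(Route-1), equating Day's and Night's payoffs gives 20q − 12 = −12q + 5 ⇒ q = 17/32.

3/8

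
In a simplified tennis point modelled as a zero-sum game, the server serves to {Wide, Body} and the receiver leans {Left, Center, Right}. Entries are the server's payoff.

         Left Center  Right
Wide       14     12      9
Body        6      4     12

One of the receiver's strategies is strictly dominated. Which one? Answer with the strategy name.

Left

Center holds the server's payoff strictly below Left in every row: 12 < 14, 4 < 6.
So Left is strictly dominated for the receiver.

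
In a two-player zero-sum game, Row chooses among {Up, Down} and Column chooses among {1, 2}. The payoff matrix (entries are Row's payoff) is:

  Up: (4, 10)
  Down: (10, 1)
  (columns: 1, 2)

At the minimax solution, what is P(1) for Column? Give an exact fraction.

3/5

Row minima: Up → 4, Down → 1; maximin = 4.
Column maxima: 1 → 10, 2 → 10; minimax = 10.
4 ≠ 10, so there is no saddle point; optimal play is mixed.
Let Row play Up with probability p. Expected payoff against 1: 4p + 10(1−p) = −6p + 10; against 2: 10p + 1(1−p) = 9p + 1.
Setting these equal: −6p + 10 = 9p + 1 ⇒ −15p = -9 ⇒ p = 3/5, and the value is (-6)·(3/5) + 10 = 32/5.
For Column: with q = P(1), equating Up's and Down's payoffs gives −6q + 10 = 9q + 1 ⇒ q = 3/5.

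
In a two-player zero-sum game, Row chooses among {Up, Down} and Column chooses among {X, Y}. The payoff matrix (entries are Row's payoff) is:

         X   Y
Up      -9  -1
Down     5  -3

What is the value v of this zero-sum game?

Row minima: Up → -9, Down → -3; maximin = -3.
Column maxima: X → 5, Y → -1; minimax = -1.
-3 ≠ -1, so there is no saddle point; optimal play is mixed.
Let Row play Up with probability p. Expected payoff against X: (-9)p + 5(1−p) = −14p + 5; against Y: (-1)p + (-3)(1−p) = 2p − 3.
Setting these equal: −14p + 5 = 2p − 3 ⇒ −16p = -8 ⇒ p = 1/2, and the value is (-14)·(1/2) + 5 = -2.
For Column: with q = P(X), equating Up's and Down's payoffs gives −8q − 1 = 8q − 3 ⇒ q = 1/8.

-2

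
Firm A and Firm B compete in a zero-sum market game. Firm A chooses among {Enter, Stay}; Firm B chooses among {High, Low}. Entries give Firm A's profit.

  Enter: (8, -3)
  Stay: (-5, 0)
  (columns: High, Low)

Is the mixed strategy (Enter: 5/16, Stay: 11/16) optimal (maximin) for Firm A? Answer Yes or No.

Against High this mix gives (5/16)·8 + (11/16)·(-5) = -15/16.
Against Low this mix gives (5/16)·(-3) + (11/16)·0 = -15/16.
All of Firm B's active replies (High, Low) yield -15/16, and no column does worse for Firm A. The mix makes Firm B indifferent and guarantees -15/16, so it is optimal.

Yes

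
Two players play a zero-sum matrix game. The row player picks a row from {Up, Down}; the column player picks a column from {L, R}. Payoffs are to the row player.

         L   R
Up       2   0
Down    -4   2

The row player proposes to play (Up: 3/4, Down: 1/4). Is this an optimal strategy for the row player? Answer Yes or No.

Yes

Against L this mix gives (3/4)·2 + (1/4)·(-4) = 1/2.
Against R this mix gives (3/4)·0 + (1/4)·2 = 1/2.
All of the column player's active replies (L, R) yield 1/2, and no column does worse for the row player. The mix makes the column player indifferent and guarantees 1/2, so it is optimal.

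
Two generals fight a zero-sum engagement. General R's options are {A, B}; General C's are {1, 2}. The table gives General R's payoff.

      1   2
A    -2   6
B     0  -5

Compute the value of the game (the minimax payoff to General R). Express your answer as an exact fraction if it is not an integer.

Row minima: A → -2, B → -5; maximin = -2.
Column maxima: 1 → 0, 2 → 6; minimax = 0.
-2 ≠ 0, so there is no saddle point; optimal play is mixed.
Let General R play A with probability p. Expected payoff against 1: (-2)p + 0(1−p) = −2p; against 2: 6p + (-5)(1−p) = 11p − 5.
Setting these equal: −2p = 11p − 5 ⇒ −13p = -5 ⇒ p = 5/13, and the value is (-2)·(5/13) = -10/13.
For General C: with q = P(1), equating A's and B's payoffs gives −8q + 6 = 5q − 5 ⇒ q = 11/13.

-10/13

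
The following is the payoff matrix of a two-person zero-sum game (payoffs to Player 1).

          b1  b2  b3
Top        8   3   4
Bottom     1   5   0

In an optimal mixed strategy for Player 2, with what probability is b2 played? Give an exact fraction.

Row minima: Top → 3, Bottom → 0; maximin = 3.
Column maxima: b1 → 8, b2 → 5, b3 → 4; minimax = 4.
3 ≠ 4, so there is no saddle point; optimal play is mixed.
b1 is strictly dominated by b3 (it gives Player 1 strictly more in every row), so Player 2 never plays it.
On the remaining 2×2 (Top, Bottom vs b2, b3):
Let Player 1 play Top with probability p. Expected payoff against b2: 3p + 5(1−p) = −2p + 5; against b3: 4p + 0(1−p) = 4p.
Setting these equal: −2p + 5 = 4p ⇒ −6p = -5 ⇒ p = 5/6, and the value is (-2)·(5/6) + 5 = 10/3.
For Player 2: with q = P(b2), equating Top's and Bottom's payoffs gives −q + 4 = 5q ⇒ q = 2/3.

2/3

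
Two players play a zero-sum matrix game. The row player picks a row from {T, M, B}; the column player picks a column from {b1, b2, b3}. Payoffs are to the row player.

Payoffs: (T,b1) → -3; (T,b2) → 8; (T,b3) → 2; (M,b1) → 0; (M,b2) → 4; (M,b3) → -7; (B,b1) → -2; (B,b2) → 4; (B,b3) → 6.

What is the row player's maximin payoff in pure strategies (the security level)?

Row minima: T → -3, M → -7, B → -2.
The best of these is -2.

-2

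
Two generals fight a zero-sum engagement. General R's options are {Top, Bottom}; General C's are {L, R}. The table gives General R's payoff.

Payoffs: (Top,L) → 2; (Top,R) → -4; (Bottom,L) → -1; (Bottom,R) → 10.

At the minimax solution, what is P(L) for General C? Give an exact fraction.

Row minima: Top → -4, Bottom → -1; maximin = -1.
Column maxima: L → 2, R → 10; minimax = 2.
-1 ≠ 2, so there is no saddle point; optimal play is mixed.
Let General R play Top with probability p. Expected payoff against L: 2p + (-1)(1−p) = 3p − 1; against R: (-4)p + 10(1−p) = −14p + 10.
Setting these equal: 3p − 1 = −14p + 10 ⇒ 17p = 11 ⇒ p = 11/17, and the value is (3)·(11/17) − 1 = 16/17.
For General C: with q = P(L), equating Top's and Bottom's payoffs gives 6q − 4 = −11q + 10 ⇒ q = 14/17.

14/17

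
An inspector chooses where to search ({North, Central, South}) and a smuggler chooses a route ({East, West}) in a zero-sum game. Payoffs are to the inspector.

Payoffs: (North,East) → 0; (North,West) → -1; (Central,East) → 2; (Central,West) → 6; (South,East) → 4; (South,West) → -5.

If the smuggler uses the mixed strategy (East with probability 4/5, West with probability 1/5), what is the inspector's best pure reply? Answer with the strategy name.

Central

Expected payoff of North: (4/5)·0 + (1/5)·(-1) = -1/5.
Expected payoff of Central: (4/5)·2 + (1/5)·6 = 14/5.
Expected payoff of South: (4/5)·4 + (1/5)·(-5) = 11/5.
The largest is 14/5, so the inspector's best response is Central.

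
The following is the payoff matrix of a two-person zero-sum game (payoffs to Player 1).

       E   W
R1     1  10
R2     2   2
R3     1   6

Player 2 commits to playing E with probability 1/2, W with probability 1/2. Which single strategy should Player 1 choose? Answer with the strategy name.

R1

Expected payoff of R1: (1/2)·1 + (1/2)·10 = 11/2.
Expected payoff of R2: (1/2)·2 + (1/2)·2 = 2.
Expected payoff of R3: (1/2)·1 + (1/2)·6 = 7/2.
The largest is 11/2, so Player 1's best response is R1.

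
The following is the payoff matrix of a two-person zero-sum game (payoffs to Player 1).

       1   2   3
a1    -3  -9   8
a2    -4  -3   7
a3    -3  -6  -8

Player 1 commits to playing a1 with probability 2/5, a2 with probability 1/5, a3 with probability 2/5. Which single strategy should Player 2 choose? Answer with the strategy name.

2

If Player 2 plays 1, Player 1's expected payoff is (2/5)·(-3) + (1/5)·(-4) + (2/5)·(-3) = -16/5.
If Player 2 plays 2, Player 1's expected payoff is (2/5)·(-9) + (1/5)·(-3) + (2/5)·(-6) = -33/5.
If Player 2 plays 3, Player 1's expected payoff is (2/5)·8 + (1/5)·7 + (2/5)·(-8) = 7/5.
Player 2 minimizes Player 1's payoff; the smallest is -33/5, so the best response is 2.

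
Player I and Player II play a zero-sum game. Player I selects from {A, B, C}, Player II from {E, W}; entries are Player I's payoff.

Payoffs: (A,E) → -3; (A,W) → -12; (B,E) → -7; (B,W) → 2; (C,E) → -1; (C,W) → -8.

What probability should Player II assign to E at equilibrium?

Row minima: A → -12, B → -7, C → -8; maximin = -7.
Column maxima: E → -1, W → 2; minimax = -1.
-7 ≠ -1, so there is no saddle point; optimal play is mixed.
A is strictly dominated by C, so Player I never plays it.
On the remaining 2×2 (B, C vs E, W):
Let Player I play B with probability p. Expected payoff against E: (-7)p + (-1)(1−p) = −6p − 1; against W: 2p + (-8)(1−p) = 10p − 8.
Setting these equal: −6p − 1 = 10p − 8 ⇒ −16p = -7 ⇒ p = 7/16, and the value is (-6)·(7/16) − 1 = -29/8.
For Player II: with q = P(E), equating B's and C's payoffs gives −9q + 2 = 7q − 8 ⇒ q = 5/8.

5/8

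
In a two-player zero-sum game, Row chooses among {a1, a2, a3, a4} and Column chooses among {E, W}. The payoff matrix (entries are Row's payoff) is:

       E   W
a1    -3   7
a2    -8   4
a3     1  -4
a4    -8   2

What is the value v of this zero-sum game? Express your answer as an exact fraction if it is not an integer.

Row minima: a1 → -3, a2 → -8, a3 → -4, a4 → -8; maximin = -3.
Column maxima: E → 1, W → 7; minimax = 1.
-3 ≠ 1, so there is no saddle point; optimal play is mixed.
a2 is strictly dominated by a1, so Row never plays it.
a4 is strictly dominated by a1, so Row never plays it.
On the remaining 2×2 (a1, a3 vs E, W):
Let Row play a1 with probability p. Expected payoff against E: (-3)p + 1(1−p) = −4p + 1; against W: 7p + (-4)(1−p) = 11p − 4.
Setting these equal: −4p + 1 = 11p − 4 ⇒ −15p = -5 ⇒ p = 1/3, and the value is (-4)·(1/3) + 1 = -1/3.
For Column: with q = P(E), equating a1's and a3's payoffs gives −10q + 7 = 5q − 4 ⇒ q = 11/15.

-1/3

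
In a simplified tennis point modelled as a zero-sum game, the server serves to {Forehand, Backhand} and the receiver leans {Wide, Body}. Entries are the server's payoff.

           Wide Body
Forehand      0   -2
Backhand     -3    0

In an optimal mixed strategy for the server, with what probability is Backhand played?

Row minima: Forehand → -2, Backhand → -3; maximin = -2.
Column maxima: Wide → 0, Body → 0; minimax = 0.
-2 ≠ 0, so there is no saddle point; optimal play is mixed.
Let the server play Forehand with probability p. Expected payoff against Wide: 0p + (-3)(1−p) = 3p − 3; against Body: (-2)p + 0(1−p) = −2p.
Setting these equal: 3p − 3 = −2p ⇒ 5p = 3 ⇒ p = 3/5, and the value is (3)·(3/5) − 3 = -6/5.
For the receiver: with q = P(Wide), equating Forehand's and Backhand's payoffs gives 2q − 2 = −3q ⇒ q = 2/5.

2/5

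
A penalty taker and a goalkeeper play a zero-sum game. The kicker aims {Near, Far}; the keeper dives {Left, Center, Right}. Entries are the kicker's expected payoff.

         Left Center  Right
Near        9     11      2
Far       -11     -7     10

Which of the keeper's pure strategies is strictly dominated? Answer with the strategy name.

Center

Left holds the kicker's payoff strictly below Center in every row: 9 < 11, -11 < -7.
So Center is strictly dominated for the keeper.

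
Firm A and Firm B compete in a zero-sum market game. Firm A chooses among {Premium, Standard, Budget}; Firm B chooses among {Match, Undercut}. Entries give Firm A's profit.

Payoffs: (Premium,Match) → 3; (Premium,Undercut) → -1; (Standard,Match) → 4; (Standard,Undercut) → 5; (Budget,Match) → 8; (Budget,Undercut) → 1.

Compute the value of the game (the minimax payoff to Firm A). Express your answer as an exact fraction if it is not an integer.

Row minima: Premium → -1, Standard → 4, Budget → 1; maximin = 4.
Column maxima: Match → 8, Undercut → 5; minimax = 5.
4 ≠ 5, so there is no saddle point; optimal play is mixed.
Premium is strictly dominated by Standard, so Firm A never plays it.
On the remaining 2×2 (Standard, Budget vs Match, Undercut):
Let Firm A play Standard with probability p. Expected payoff against Match: 4p + 8(1−p) = −4p + 8; against Undercut: 5p + 1(1−p) = 4p + 1.
Setting these equal: −4p + 8 = 4p + 1 ⇒ −8p = -7 ⇒ p = 7/8, and the value is (-4)·(7/8) + 8 = 9/2.
For Firm B: with q = P(Match), equating Standard's and Budget's payoffs gives −q + 5 = 7q + 1 ⇒ q = 1/2.

9/2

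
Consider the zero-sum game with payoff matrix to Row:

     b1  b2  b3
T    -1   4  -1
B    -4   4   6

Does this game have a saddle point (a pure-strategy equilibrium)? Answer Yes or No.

Row minima: T → -1, B → -4; maximin = -1.
Column maxima: b1 → -1, b2 → 4, b3 → 6; minimax = -1.
maximin = minimax = -1, so a saddle point exists.

Yes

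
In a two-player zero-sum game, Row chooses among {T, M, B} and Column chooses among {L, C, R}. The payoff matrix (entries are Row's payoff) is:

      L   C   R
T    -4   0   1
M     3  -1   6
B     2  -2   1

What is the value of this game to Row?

-1/2

Row minima: T → -4, M → -1, B → -2; maximin = -1.
Column maxima: L → 3, C → 0, R → 6; minimax = 0.
-1 ≠ 0, so there is no saddle point; optimal play is mixed.
B is strictly dominated by M, so Row never plays it.
With B eliminated, R is strictly dominated by L (it gives Row strictly more in every remaining row), so Column never plays it.
On the remaining 2×2 (T, M vs L, C):
Let Row play T with probability p. Expected payoff against L: (-4)p + 3(1−p) = −7p + 3; against C: 0p + (-1)(1−p) = p − 1.
Setting these equal: −7p + 3 = p − 1 ⇒ −8p = -4 ⇒ p = 1/2, and the value is (-7)·(1/2) + 3 = -1/2.
For Column: with q = P(L), equating T's and M's payoffs gives −4q = 4q − 1 ⇒ q = 1/8.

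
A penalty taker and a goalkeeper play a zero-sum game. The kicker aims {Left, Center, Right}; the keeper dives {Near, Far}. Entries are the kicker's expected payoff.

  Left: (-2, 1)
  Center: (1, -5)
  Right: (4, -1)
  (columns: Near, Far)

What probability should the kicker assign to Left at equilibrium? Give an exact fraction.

Row minima: Left → -2, Center → -5, Right → -1; maximin = -1.
Column maxima: Near → 4, Far → 1; minimax = 1.
-1 ≠ 1, so there is no saddle point; optimal play is mixed.
Center is strictly dominated by Right, so the kicker never plays it.
On the remaining 2×2 (Left, Right vs Near, Far):
Let the kicker play Left with probability p. Expected payoff against Near: (-2)p + 4(1−p) = −6p + 4; against Far: 1p + (-1)(1−p) = 2p − 1.
Setting these equal: −6p + 4 = 2p − 1 ⇒ −8p = -5 ⇒ p = 5/8, and the value is (-6)·(5/8) + 4 = 1/4.
For the keeper: with q = P(Near), equating Left's and Right's payoffs gives −3q + 1 = 5q − 1 ⇒ q = 1/4.

5/8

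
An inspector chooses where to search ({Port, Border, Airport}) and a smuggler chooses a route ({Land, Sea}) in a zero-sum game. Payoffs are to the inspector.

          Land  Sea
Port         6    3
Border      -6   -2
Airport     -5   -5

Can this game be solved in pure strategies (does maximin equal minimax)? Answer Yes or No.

Yes

Row minima: Port → 3, Border → -6, Airport → -5; maximin = 3.
Column maxima: Land → 6, Sea → 3; minimax = 3.
maximin = minimax = 3, so a saddle point exists.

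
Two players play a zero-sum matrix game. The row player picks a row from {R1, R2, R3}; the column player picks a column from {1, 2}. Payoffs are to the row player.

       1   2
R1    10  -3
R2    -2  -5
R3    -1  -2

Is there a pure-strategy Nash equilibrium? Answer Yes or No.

Yes

Row minima: R1 → -3, R2 → -5, R3 → -2; maximin = -2.
Column maxima: 1 → 10, 2 → -2; minimax = -2.
maximin = minimax = -2, so a saddle point exists.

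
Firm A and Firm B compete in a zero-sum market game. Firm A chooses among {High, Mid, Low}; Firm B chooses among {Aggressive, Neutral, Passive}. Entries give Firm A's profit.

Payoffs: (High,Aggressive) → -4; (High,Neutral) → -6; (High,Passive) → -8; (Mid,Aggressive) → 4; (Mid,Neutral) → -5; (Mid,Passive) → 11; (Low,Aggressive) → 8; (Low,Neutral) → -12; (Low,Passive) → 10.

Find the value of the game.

Row minima: High → -8, Mid → -5, Low → -12; maximin = -5.
Column maxima: Aggressive → 8, Neutral → -5, Passive → 11; minimax = -5.
Since maximin = minimax = -5, there is a saddle point and the value is -5.

-5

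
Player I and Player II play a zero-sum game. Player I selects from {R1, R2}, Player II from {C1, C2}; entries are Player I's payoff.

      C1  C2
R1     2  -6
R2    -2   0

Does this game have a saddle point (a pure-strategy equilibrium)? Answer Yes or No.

Row minima: R1 → -6, R2 → -2; maximin = -2.
Column maxima: C1 → 2, C2 → 0; minimax = 0.
-2 ≠ 0, so no pure-strategy equilibrium exists.

No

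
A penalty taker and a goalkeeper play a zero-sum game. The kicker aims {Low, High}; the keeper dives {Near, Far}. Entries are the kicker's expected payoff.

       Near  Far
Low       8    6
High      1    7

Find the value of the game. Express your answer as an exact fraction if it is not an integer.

25/4

Row minima: Low → 6, High → 1; maximin = 6.
Column maxima: Near → 8, Far → 7; minimax = 7.
6 ≠ 7, so there is no saddle point; optimal play is mixed.
Let the kicker play Low with probability p. Expected payoff against Near: 8p + 1(1−p) = 7p + 1; against Far: 6p + 7(1−p) = −p + 7.
Setting these equal: 7p + 1 = −p + 7 ⇒ 8p = 6 ⇒ p = 3/4, and the value is (7)·(3/4) + 1 = 25/4.
For the keeper: with q = P(Near), equating Low's and High's payoffs gives 2q + 6 = −6q + 7 ⇒ q = 1/8.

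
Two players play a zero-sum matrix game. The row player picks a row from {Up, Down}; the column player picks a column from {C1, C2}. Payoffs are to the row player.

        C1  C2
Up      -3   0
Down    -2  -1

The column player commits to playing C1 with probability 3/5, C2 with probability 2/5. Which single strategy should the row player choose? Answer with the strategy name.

Expected payoff of Up: (3/5)·(-3) + (2/5)·0 = -9/5.
Expected payoff of Down: (3/5)·(-2) + (2/5)·(-1) = -8/5.
The largest is -8/5, so the row player's best response is Down.

Down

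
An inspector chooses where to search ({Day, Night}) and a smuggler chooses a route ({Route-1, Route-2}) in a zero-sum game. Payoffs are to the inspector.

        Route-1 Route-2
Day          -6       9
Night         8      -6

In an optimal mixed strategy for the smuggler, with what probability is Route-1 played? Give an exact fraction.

15/29

Row minima: Day → -6, Night → -6; maximin = -6.
Column maxima: Route-1 → 8, Route-2 → 9; minimax = 8.
-6 ≠ 8, so there is no saddle point; optimal play is mixed.
Let the inspector play Day with probability p. Expected payoff against Route-1: (-6)p + 8(1−p) = −14p + 8; against Route-2: 9p + (-6)(1−p) = 15p − 6.
Setting these equal: −14p + 8 = 15p − 6 ⇒ −29p = -14 ⇒ p = 14/29, and the value is (-14)·(14/29) + 8 = 36/29.
For the smuggler: with q = P(Route-1), equating Day's and Night's payoffs gives −15q + 9 = 14q − 6 ⇒ q = 15/29.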